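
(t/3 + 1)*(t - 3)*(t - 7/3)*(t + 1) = t^4/3 - 4*t^3/9 - 34*t^2/9 + 4*t + 7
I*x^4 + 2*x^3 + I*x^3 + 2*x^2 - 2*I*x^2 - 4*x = x*(x + 2)*(x - 2*I)*(I*x - I)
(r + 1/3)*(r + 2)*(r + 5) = r^3 + 22*r^2/3 + 37*r/3 + 10/3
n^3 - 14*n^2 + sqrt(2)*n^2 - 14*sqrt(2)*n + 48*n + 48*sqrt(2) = (n - 8)*(n - 6)*(n + sqrt(2))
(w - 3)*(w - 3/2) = w^2 - 9*w/2 + 9/2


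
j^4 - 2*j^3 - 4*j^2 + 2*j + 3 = (j - 3)*(j - 1)*(j + 1)^2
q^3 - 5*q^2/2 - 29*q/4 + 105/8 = (q - 7/2)*(q - 3/2)*(q + 5/2)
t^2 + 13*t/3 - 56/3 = (t - 8/3)*(t + 7)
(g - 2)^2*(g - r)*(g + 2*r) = g^4 + g^3*r - 4*g^3 - 2*g^2*r^2 - 4*g^2*r + 4*g^2 + 8*g*r^2 + 4*g*r - 8*r^2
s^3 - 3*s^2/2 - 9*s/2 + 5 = (s - 5/2)*(s - 1)*(s + 2)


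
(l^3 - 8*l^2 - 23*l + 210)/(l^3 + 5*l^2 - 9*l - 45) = (l^2 - 13*l + 42)/(l^2 - 9)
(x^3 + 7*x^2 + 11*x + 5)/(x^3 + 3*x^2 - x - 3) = (x^2 + 6*x + 5)/(x^2 + 2*x - 3)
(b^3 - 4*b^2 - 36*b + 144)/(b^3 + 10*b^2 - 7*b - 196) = (b^2 - 36)/(b^2 + 14*b + 49)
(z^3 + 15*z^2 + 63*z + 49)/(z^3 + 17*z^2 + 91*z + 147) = (z + 1)/(z + 3)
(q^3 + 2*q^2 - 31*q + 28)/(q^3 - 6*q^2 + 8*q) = (q^2 + 6*q - 7)/(q*(q - 2))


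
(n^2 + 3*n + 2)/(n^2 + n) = (n + 2)/n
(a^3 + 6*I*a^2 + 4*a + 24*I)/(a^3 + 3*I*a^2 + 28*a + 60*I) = (a - 2*I)/(a - 5*I)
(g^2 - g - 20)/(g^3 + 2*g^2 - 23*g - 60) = 1/(g + 3)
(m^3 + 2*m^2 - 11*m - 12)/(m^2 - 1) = (m^2 + m - 12)/(m - 1)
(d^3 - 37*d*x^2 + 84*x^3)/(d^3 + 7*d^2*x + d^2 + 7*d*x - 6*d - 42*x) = (d^2 - 7*d*x + 12*x^2)/(d^2 + d - 6)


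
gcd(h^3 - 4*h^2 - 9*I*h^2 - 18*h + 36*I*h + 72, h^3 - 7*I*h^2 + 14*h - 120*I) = h - 6*I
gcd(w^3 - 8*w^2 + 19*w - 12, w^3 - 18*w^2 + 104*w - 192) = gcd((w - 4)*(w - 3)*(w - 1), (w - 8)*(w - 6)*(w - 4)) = w - 4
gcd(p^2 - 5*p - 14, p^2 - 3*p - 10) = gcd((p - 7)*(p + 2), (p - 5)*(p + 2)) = p + 2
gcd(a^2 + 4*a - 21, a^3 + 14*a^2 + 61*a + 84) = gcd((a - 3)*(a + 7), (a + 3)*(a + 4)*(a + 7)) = a + 7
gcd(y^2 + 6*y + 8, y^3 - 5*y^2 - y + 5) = 1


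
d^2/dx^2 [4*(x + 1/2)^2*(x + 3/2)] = 24*x + 20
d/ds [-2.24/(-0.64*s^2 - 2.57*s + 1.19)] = (-2.8672*s - 5.7568)/(0.64*s^2 + 2.57*s - 1.19)^2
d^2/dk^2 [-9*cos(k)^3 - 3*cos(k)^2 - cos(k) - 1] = 31*cos(k)/4 + 6*cos(2*k) + 81*cos(3*k)/4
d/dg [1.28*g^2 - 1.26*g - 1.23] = 2.56*g - 1.26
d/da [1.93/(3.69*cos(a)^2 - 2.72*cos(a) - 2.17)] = (14.2434*cos(a) - 5.2496)*sin(a)/(-3.69*cos(a)^2 + 2.72*cos(a) + 2.17)^2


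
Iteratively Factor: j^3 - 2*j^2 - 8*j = (j)*(j^2 - 2*j - 8) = j*(j + 2)*(j - 4)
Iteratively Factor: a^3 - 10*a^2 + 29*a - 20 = (a - 5)*(a^2 - 5*a + 4) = (a - 5)*(a - 4)*(a - 1)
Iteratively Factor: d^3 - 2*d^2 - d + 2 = (d - 1)*(d^2 - d - 2) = (d - 1)*(d + 1)*(d - 2)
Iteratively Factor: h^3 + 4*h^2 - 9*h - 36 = (h + 4)*(h^2 - 9) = (h + 3)*(h + 4)*(h - 3)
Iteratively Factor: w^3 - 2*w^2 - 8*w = (w + 2)*(w^2 - 4*w) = w*(w + 2)*(w - 4)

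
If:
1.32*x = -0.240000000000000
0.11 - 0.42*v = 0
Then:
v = 0.26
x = -0.18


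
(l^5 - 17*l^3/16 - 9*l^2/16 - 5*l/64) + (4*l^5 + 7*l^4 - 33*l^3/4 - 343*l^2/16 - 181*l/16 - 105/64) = 5*l^5 + 7*l^4 - 149*l^3/16 - 22*l^2 - 729*l/64 - 105/64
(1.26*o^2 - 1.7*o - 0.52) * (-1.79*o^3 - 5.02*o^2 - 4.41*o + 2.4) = -2.2554*o^5 - 3.2822*o^4 + 3.9082*o^3 + 13.1314*o^2 - 1.7868*o - 1.248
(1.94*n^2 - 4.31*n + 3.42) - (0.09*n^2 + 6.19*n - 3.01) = 1.85*n^2 - 10.5*n + 6.43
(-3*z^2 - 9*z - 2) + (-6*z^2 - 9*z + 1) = -9*z^2 - 18*z - 1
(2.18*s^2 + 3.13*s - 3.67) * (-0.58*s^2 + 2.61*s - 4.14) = -1.2644*s^4 + 3.8744*s^3 + 1.2727*s^2 - 22.5369*s + 15.1938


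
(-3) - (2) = -5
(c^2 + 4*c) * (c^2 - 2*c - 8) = c^4 + 2*c^3 - 16*c^2 - 32*c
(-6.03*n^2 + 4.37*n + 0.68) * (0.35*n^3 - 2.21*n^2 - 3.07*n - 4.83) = -2.1105*n^5 + 14.8558*n^4 + 9.0924*n^3 + 14.2062*n^2 - 23.1947*n - 3.2844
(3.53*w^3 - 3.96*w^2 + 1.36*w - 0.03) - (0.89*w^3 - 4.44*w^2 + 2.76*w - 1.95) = 2.64*w^3 + 0.48*w^2 - 1.4*w + 1.92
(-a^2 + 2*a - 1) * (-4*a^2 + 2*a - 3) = 4*a^4 - 10*a^3 + 11*a^2 - 8*a + 3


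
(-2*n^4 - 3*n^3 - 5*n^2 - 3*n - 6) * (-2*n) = 4*n^5 + 6*n^4 + 10*n^3 + 6*n^2 + 12*n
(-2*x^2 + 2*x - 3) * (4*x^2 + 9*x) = -8*x^4 - 10*x^3 + 6*x^2 - 27*x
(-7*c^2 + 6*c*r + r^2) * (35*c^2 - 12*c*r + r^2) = -245*c^4 + 294*c^3*r - 44*c^2*r^2 - 6*c*r^3 + r^4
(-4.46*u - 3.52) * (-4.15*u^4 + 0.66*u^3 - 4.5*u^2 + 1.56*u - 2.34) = 18.509*u^5 + 11.6644*u^4 + 17.7468*u^3 + 8.8824*u^2 + 4.9452*u + 8.2368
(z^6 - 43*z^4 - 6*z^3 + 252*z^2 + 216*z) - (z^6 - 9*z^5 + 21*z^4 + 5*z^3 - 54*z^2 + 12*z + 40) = 9*z^5 - 64*z^4 - 11*z^3 + 306*z^2 + 204*z - 40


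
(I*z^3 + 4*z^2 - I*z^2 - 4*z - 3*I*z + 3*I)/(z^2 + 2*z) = (I*z^3 + z^2*(4 - I) - z*(4 + 3*I) + 3*I)/(z*(z + 2))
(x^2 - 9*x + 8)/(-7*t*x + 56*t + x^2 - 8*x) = (x - 1)/(-7*t + x)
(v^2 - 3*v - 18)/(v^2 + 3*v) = (v - 6)/v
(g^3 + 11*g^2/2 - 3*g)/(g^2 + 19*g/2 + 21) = g*(2*g - 1)/(2*g + 7)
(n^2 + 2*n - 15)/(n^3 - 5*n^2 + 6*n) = (n + 5)/(n*(n - 2))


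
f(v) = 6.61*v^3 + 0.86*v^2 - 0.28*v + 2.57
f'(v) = 19.83*v^2 + 1.72*v - 0.28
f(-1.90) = -39.13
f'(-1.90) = 68.04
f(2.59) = 122.46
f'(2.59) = 137.20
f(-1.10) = -4.88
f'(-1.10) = 21.82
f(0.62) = 4.30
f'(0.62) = 8.41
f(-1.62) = -22.82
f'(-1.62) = 48.98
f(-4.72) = -672.02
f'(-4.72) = 433.38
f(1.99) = 57.51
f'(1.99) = 81.67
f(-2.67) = -116.37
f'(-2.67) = 136.49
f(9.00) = 4888.40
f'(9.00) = 1621.43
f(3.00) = 187.94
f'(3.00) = 183.35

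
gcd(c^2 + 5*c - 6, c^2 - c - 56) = 1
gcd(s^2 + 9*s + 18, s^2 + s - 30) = s + 6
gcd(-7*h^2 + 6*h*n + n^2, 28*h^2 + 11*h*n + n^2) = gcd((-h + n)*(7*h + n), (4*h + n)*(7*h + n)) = 7*h + n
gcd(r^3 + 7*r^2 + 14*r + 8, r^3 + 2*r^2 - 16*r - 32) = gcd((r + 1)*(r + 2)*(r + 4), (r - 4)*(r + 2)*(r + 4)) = r^2 + 6*r + 8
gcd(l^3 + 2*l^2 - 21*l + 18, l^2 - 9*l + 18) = l - 3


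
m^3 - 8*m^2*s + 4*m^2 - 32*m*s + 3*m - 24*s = (m + 1)*(m + 3)*(m - 8*s)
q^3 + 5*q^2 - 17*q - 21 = (q - 3)*(q + 1)*(q + 7)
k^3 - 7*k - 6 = (k - 3)*(k + 1)*(k + 2)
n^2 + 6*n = n*(n + 6)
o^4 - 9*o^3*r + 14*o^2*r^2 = o^2*(o - 7*r)*(o - 2*r)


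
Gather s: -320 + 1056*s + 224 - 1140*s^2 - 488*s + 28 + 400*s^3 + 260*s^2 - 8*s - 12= 400*s^3 - 880*s^2 + 560*s - 80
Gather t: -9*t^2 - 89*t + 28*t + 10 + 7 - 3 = -9*t^2 - 61*t + 14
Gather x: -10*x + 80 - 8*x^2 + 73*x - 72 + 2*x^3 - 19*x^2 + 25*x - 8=2*x^3 - 27*x^2 + 88*x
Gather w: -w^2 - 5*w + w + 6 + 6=-w^2 - 4*w + 12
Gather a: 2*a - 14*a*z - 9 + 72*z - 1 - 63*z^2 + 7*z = a*(2 - 14*z) - 63*z^2 + 79*z - 10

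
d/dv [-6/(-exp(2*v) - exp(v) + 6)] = (-12*exp(v) - 6)*exp(v)/(exp(2*v) + exp(v) - 6)^2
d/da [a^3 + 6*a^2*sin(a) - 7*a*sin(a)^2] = 6*a^2*cos(a) + 3*a^2 + 12*a*sin(a) - 7*a*sin(2*a) - 7*sin(a)^2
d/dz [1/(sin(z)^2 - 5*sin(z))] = (5 - 2*sin(z))*cos(z)/((sin(z) - 5)^2*sin(z)^2)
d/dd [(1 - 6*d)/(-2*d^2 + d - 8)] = (12*d^2 - 6*d - (4*d - 1)*(6*d - 1) + 48)/(2*d^2 - d + 8)^2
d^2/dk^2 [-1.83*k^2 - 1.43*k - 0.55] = -3.66000000000000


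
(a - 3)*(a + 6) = a^2 + 3*a - 18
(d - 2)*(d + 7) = d^2 + 5*d - 14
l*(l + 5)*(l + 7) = l^3 + 12*l^2 + 35*l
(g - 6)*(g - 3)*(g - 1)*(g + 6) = g^4 - 4*g^3 - 33*g^2 + 144*g - 108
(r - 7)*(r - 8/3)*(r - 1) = r^3 - 32*r^2/3 + 85*r/3 - 56/3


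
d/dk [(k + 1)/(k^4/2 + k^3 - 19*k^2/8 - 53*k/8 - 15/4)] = 8*(-12*k^2 - 8*k + 23)/(16*k^6 + 32*k^5 - 168*k^4 - 424*k^3 + 289*k^2 + 1380*k + 900)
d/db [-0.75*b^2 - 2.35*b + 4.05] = -1.5*b - 2.35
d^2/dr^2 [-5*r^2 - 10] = -10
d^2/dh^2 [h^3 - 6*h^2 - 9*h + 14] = 6*h - 12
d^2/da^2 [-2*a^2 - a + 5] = -4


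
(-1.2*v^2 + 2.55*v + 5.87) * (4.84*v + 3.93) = -5.808*v^3 + 7.626*v^2 + 38.4323*v + 23.0691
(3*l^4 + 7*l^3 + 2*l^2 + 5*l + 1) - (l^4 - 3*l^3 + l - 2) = 2*l^4 + 10*l^3 + 2*l^2 + 4*l + 3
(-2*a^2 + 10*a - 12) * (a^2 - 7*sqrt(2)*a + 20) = -2*a^4 + 10*a^3 + 14*sqrt(2)*a^3 - 70*sqrt(2)*a^2 - 52*a^2 + 84*sqrt(2)*a + 200*a - 240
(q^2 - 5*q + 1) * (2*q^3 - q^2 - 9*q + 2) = 2*q^5 - 11*q^4 - 2*q^3 + 46*q^2 - 19*q + 2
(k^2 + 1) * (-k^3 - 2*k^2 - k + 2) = -k^5 - 2*k^4 - 2*k^3 - k + 2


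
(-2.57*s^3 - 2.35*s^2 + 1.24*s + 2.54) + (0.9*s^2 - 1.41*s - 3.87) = -2.57*s^3 - 1.45*s^2 - 0.17*s - 1.33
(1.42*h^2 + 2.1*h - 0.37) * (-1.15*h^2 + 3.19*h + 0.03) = -1.633*h^4 + 2.1148*h^3 + 7.1671*h^2 - 1.1173*h - 0.0111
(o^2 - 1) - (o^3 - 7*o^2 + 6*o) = -o^3 + 8*o^2 - 6*o - 1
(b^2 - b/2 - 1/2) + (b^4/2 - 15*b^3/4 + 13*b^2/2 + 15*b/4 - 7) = b^4/2 - 15*b^3/4 + 15*b^2/2 + 13*b/4 - 15/2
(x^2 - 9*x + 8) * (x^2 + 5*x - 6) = x^4 - 4*x^3 - 43*x^2 + 94*x - 48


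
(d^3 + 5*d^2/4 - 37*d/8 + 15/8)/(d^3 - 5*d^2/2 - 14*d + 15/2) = (d - 5/4)/(d - 5)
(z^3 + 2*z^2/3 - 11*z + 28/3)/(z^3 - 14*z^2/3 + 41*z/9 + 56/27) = 9*(z^2 + 3*z - 4)/(9*z^2 - 21*z - 8)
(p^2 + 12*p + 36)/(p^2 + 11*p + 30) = (p + 6)/(p + 5)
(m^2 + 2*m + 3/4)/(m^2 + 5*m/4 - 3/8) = 2*(2*m + 1)/(4*m - 1)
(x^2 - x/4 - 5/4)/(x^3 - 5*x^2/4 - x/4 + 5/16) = 4*(x + 1)/(4*x^2 - 1)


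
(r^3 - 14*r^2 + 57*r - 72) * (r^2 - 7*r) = r^5 - 21*r^4 + 155*r^3 - 471*r^2 + 504*r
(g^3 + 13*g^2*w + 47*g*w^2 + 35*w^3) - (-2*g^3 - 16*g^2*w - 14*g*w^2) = 3*g^3 + 29*g^2*w + 61*g*w^2 + 35*w^3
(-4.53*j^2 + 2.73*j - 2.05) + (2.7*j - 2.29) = -4.53*j^2 + 5.43*j - 4.34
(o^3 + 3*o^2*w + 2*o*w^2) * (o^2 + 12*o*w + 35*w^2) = o^5 + 15*o^4*w + 73*o^3*w^2 + 129*o^2*w^3 + 70*o*w^4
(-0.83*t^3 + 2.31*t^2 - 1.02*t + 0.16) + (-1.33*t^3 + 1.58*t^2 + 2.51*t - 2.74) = -2.16*t^3 + 3.89*t^2 + 1.49*t - 2.58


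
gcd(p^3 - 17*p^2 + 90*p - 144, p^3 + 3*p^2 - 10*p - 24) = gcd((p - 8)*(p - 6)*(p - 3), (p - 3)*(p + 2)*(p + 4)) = p - 3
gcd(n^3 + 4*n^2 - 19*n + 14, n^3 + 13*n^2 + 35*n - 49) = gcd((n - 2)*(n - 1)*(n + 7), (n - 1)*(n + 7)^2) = n^2 + 6*n - 7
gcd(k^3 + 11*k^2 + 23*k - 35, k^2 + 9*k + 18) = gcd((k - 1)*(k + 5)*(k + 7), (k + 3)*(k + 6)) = 1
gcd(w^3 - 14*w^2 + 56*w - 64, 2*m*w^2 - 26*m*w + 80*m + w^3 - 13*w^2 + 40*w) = w - 8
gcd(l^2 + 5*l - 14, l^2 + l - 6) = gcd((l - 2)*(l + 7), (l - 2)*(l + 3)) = l - 2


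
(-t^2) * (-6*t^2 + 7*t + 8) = 6*t^4 - 7*t^3 - 8*t^2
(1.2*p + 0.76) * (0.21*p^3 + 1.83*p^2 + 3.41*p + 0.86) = 0.252*p^4 + 2.3556*p^3 + 5.4828*p^2 + 3.6236*p + 0.6536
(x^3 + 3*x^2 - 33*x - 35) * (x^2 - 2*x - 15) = x^5 + x^4 - 54*x^3 - 14*x^2 + 565*x + 525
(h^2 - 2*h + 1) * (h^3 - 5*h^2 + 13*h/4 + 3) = h^5 - 7*h^4 + 57*h^3/4 - 17*h^2/2 - 11*h/4 + 3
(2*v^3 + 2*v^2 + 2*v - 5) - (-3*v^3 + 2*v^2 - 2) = 5*v^3 + 2*v - 3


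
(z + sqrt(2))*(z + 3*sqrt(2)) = z^2 + 4*sqrt(2)*z + 6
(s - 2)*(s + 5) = s^2 + 3*s - 10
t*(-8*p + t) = -8*p*t + t^2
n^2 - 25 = (n - 5)*(n + 5)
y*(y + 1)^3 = y^4 + 3*y^3 + 3*y^2 + y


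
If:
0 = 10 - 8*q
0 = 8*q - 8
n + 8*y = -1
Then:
No Solution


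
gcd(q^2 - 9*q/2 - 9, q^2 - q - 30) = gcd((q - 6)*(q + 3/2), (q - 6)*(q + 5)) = q - 6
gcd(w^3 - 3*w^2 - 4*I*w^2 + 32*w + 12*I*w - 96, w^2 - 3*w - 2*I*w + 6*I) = w - 3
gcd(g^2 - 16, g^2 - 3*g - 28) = g + 4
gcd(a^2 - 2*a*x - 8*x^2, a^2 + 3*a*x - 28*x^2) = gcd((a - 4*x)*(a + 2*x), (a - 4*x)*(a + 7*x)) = -a + 4*x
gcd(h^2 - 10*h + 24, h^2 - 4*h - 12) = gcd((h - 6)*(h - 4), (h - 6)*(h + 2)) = h - 6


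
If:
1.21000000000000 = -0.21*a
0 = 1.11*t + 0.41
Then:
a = -5.76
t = -0.37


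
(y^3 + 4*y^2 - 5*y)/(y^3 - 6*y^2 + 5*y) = (y + 5)/(y - 5)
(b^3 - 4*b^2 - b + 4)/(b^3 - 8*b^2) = (b^3 - 4*b^2 - b + 4)/(b^2*(b - 8))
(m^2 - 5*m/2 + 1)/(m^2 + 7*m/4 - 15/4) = 2*(2*m^2 - 5*m + 2)/(4*m^2 + 7*m - 15)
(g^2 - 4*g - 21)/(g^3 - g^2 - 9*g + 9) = (g - 7)/(g^2 - 4*g + 3)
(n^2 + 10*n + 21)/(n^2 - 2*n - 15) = (n + 7)/(n - 5)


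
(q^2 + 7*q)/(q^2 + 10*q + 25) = q*(q + 7)/(q^2 + 10*q + 25)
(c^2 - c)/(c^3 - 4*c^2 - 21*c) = (1 - c)/(-c^2 + 4*c + 21)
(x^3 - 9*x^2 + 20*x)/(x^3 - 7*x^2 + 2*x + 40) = x/(x + 2)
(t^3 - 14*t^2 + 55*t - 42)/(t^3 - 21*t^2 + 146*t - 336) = (t - 1)/(t - 8)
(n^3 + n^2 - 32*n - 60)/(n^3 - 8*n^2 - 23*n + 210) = (n + 2)/(n - 7)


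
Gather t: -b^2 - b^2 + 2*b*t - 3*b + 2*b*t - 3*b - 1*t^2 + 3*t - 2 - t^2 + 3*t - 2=-2*b^2 - 6*b - 2*t^2 + t*(4*b + 6) - 4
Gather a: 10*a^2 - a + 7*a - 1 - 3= 10*a^2 + 6*a - 4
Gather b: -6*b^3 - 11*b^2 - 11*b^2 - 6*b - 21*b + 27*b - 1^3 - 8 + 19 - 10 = -6*b^3 - 22*b^2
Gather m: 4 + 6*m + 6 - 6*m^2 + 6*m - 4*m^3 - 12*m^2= -4*m^3 - 18*m^2 + 12*m + 10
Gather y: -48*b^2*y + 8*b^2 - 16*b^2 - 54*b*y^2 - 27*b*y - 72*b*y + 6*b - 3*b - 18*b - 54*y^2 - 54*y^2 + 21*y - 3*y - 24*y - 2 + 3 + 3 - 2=-8*b^2 - 15*b + y^2*(-54*b - 108) + y*(-48*b^2 - 99*b - 6) + 2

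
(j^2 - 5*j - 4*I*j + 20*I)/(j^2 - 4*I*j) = (j - 5)/j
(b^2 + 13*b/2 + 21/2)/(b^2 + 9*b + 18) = (b + 7/2)/(b + 6)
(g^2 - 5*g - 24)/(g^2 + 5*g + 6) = (g - 8)/(g + 2)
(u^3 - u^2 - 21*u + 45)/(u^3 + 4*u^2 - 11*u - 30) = (u - 3)/(u + 2)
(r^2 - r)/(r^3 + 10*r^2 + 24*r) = (r - 1)/(r^2 + 10*r + 24)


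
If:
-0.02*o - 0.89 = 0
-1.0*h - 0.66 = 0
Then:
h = -0.66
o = -44.50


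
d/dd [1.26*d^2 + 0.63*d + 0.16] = 2.52*d + 0.63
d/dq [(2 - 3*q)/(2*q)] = -1/q^2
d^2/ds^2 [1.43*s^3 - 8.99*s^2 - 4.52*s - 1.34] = 8.58*s - 17.98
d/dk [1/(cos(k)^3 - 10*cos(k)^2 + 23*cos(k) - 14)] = (3*cos(k)^2 - 20*cos(k) + 23)*sin(k)/(cos(k)^3 - 10*cos(k)^2 + 23*cos(k) - 14)^2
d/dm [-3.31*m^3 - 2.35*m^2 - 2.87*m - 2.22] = -9.93*m^2 - 4.7*m - 2.87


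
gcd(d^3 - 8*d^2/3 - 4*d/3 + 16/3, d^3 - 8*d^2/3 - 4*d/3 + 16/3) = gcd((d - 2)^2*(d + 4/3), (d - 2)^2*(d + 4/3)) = d^3 - 8*d^2/3 - 4*d/3 + 16/3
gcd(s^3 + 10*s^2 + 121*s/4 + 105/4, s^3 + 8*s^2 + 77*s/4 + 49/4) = s + 7/2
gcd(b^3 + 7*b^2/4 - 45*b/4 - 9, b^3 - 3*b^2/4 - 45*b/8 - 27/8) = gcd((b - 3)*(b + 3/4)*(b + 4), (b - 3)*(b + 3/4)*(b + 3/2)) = b^2 - 9*b/4 - 9/4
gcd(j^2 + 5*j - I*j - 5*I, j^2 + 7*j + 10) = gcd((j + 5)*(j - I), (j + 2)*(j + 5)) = j + 5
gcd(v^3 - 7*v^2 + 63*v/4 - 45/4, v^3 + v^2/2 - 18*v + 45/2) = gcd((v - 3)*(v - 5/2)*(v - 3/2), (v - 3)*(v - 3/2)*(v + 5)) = v^2 - 9*v/2 + 9/2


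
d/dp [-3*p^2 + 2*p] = 2 - 6*p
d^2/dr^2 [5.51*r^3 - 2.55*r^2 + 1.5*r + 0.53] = 33.06*r - 5.1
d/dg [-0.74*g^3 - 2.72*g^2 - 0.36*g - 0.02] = -2.22*g^2 - 5.44*g - 0.36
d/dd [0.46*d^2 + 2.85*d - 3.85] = 0.92*d + 2.85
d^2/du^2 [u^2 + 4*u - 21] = 2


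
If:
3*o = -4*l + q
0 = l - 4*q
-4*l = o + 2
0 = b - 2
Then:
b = 2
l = -8/11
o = 10/11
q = -2/11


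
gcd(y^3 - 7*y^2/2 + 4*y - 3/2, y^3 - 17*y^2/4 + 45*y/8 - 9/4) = y - 3/2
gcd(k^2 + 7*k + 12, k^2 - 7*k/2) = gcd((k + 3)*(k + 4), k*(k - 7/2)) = 1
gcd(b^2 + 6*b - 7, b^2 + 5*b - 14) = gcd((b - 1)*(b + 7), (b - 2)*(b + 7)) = b + 7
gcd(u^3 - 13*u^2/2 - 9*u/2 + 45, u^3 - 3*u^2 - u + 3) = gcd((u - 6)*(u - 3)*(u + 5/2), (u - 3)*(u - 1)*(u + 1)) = u - 3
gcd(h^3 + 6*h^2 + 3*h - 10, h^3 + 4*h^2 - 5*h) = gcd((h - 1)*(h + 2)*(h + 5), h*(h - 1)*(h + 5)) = h^2 + 4*h - 5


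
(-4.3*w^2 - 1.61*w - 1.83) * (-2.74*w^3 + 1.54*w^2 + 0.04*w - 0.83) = 11.782*w^5 - 2.2106*w^4 + 2.3628*w^3 + 0.686399999999999*w^2 + 1.2631*w + 1.5189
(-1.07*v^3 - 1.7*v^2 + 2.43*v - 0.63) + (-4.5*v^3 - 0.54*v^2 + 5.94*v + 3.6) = -5.57*v^3 - 2.24*v^2 + 8.37*v + 2.97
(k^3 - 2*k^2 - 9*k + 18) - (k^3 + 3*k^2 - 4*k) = -5*k^2 - 5*k + 18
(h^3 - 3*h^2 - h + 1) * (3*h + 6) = 3*h^4 - 3*h^3 - 21*h^2 - 3*h + 6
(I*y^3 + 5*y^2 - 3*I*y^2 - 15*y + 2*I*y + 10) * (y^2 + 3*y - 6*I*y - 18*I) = I*y^5 + 11*y^4 - 37*I*y^3 - 77*y^2 + 6*I*y^2 + 66*y + 210*I*y - 180*I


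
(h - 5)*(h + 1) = h^2 - 4*h - 5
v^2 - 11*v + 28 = (v - 7)*(v - 4)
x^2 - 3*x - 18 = (x - 6)*(x + 3)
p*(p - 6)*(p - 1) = p^3 - 7*p^2 + 6*p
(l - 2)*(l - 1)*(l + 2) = l^3 - l^2 - 4*l + 4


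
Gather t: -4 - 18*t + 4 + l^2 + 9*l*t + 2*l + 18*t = l^2 + 9*l*t + 2*l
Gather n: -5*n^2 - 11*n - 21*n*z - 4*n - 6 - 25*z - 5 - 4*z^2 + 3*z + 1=-5*n^2 + n*(-21*z - 15) - 4*z^2 - 22*z - 10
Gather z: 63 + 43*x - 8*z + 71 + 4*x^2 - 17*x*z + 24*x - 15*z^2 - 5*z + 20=4*x^2 + 67*x - 15*z^2 + z*(-17*x - 13) + 154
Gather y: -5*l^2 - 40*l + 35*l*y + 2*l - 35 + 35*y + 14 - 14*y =-5*l^2 - 38*l + y*(35*l + 21) - 21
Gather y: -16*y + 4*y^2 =4*y^2 - 16*y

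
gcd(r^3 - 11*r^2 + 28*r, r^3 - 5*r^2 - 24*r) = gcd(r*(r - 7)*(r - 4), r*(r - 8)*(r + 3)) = r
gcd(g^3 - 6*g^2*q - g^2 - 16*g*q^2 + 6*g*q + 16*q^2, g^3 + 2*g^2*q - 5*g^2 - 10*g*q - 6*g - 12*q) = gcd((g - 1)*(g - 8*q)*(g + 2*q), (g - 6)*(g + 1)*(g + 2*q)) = g + 2*q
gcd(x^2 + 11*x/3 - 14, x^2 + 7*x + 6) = x + 6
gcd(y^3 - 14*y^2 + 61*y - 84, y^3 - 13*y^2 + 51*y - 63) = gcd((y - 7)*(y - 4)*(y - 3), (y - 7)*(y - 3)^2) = y^2 - 10*y + 21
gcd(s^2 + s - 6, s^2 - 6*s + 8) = s - 2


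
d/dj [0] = 0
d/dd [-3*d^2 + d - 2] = 1 - 6*d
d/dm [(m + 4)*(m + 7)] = 2*m + 11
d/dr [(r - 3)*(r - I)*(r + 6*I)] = 3*r^2 + r*(-6 + 10*I) + 6 - 15*I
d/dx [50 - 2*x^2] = -4*x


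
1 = 1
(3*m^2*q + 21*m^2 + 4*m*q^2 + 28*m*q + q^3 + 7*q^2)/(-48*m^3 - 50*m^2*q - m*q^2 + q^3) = (3*m*q + 21*m + q^2 + 7*q)/(-48*m^2 - 2*m*q + q^2)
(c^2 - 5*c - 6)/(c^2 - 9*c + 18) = (c + 1)/(c - 3)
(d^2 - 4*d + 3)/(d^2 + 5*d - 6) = (d - 3)/(d + 6)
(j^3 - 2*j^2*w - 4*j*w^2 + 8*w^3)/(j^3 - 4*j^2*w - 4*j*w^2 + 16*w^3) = (-j + 2*w)/(-j + 4*w)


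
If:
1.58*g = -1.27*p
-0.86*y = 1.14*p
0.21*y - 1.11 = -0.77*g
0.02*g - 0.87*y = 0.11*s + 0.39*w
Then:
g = 0.99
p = -1.24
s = -3.54545454545455*w - 12.7886191361487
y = 1.64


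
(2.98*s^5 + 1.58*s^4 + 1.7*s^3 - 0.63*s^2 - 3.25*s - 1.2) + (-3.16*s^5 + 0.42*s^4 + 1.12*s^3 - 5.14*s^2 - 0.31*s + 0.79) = -0.18*s^5 + 2.0*s^4 + 2.82*s^3 - 5.77*s^2 - 3.56*s - 0.41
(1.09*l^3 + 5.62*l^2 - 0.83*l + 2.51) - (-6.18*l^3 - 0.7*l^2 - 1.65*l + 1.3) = 7.27*l^3 + 6.32*l^2 + 0.82*l + 1.21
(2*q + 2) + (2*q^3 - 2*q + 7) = 2*q^3 + 9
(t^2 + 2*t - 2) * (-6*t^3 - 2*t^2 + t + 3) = -6*t^5 - 14*t^4 + 9*t^3 + 9*t^2 + 4*t - 6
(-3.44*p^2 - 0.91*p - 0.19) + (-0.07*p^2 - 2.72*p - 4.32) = -3.51*p^2 - 3.63*p - 4.51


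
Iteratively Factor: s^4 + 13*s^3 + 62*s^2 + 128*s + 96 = (s + 3)*(s^3 + 10*s^2 + 32*s + 32) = (s + 3)*(s + 4)*(s^2 + 6*s + 8) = (s + 2)*(s + 3)*(s + 4)*(s + 4)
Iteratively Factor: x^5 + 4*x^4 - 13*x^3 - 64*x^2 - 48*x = (x + 4)*(x^4 - 13*x^2 - 12*x) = (x + 3)*(x + 4)*(x^3 - 3*x^2 - 4*x) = x*(x + 3)*(x + 4)*(x^2 - 3*x - 4) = x*(x - 4)*(x + 3)*(x + 4)*(x + 1)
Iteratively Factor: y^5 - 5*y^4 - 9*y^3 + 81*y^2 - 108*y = (y - 3)*(y^4 - 2*y^3 - 15*y^2 + 36*y) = (y - 3)^2*(y^3 + y^2 - 12*y) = (y - 3)^3*(y^2 + 4*y) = y*(y - 3)^3*(y + 4)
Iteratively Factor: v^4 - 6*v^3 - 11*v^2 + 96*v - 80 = (v + 4)*(v^3 - 10*v^2 + 29*v - 20) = (v - 5)*(v + 4)*(v^2 - 5*v + 4) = (v - 5)*(v - 1)*(v + 4)*(v - 4)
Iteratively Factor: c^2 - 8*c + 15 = (c - 5)*(c - 3)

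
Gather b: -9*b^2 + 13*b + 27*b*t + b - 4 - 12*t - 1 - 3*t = -9*b^2 + b*(27*t + 14) - 15*t - 5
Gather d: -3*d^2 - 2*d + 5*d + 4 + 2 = -3*d^2 + 3*d + 6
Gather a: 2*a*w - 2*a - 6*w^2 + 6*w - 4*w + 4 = a*(2*w - 2) - 6*w^2 + 2*w + 4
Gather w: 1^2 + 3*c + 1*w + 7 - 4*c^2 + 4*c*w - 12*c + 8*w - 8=-4*c^2 - 9*c + w*(4*c + 9)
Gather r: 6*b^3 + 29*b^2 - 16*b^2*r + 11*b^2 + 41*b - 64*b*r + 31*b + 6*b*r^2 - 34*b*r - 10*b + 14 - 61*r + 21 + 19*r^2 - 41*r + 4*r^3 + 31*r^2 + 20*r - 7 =6*b^3 + 40*b^2 + 62*b + 4*r^3 + r^2*(6*b + 50) + r*(-16*b^2 - 98*b - 82) + 28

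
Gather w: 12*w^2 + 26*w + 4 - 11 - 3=12*w^2 + 26*w - 10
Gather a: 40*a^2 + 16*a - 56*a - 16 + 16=40*a^2 - 40*a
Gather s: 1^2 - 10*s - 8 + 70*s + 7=60*s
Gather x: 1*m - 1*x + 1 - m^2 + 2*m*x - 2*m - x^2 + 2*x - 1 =-m^2 - m - x^2 + x*(2*m + 1)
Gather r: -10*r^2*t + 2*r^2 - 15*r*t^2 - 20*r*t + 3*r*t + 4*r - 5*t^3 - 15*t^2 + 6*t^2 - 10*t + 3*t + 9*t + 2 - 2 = r^2*(2 - 10*t) + r*(-15*t^2 - 17*t + 4) - 5*t^3 - 9*t^2 + 2*t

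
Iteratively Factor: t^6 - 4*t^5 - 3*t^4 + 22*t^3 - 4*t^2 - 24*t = (t)*(t^5 - 4*t^4 - 3*t^3 + 22*t^2 - 4*t - 24) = t*(t - 2)*(t^4 - 2*t^3 - 7*t^2 + 8*t + 12) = t*(t - 2)^2*(t^3 - 7*t - 6) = t*(t - 2)^2*(t + 2)*(t^2 - 2*t - 3) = t*(t - 3)*(t - 2)^2*(t + 2)*(t + 1)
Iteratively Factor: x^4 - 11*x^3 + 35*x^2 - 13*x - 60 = (x + 1)*(x^3 - 12*x^2 + 47*x - 60) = (x - 4)*(x + 1)*(x^2 - 8*x + 15) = (x - 4)*(x - 3)*(x + 1)*(x - 5)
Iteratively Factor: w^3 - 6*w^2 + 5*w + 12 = (w - 3)*(w^2 - 3*w - 4) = (w - 4)*(w - 3)*(w + 1)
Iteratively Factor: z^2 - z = (z - 1)*(z)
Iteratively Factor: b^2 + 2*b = (b + 2)*(b)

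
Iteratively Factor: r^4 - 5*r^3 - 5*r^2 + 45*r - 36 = (r - 3)*(r^3 - 2*r^2 - 11*r + 12) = (r - 4)*(r - 3)*(r^2 + 2*r - 3) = (r - 4)*(r - 3)*(r + 3)*(r - 1)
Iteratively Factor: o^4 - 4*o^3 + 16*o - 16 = (o - 2)*(o^3 - 2*o^2 - 4*o + 8) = (o - 2)^2*(o^2 - 4) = (o - 2)^3*(o + 2)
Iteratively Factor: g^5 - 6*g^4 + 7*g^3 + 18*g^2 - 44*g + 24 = (g + 2)*(g^4 - 8*g^3 + 23*g^2 - 28*g + 12) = (g - 3)*(g + 2)*(g^3 - 5*g^2 + 8*g - 4) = (g - 3)*(g - 1)*(g + 2)*(g^2 - 4*g + 4) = (g - 3)*(g - 2)*(g - 1)*(g + 2)*(g - 2)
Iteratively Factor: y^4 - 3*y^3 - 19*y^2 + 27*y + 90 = (y - 5)*(y^3 + 2*y^2 - 9*y - 18) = (y - 5)*(y + 2)*(y^2 - 9) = (y - 5)*(y + 2)*(y + 3)*(y - 3)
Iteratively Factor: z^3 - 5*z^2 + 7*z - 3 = (z - 1)*(z^2 - 4*z + 3) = (z - 1)^2*(z - 3)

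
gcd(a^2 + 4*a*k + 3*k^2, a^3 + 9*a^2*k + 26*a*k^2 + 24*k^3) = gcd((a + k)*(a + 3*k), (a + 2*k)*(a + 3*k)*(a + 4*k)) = a + 3*k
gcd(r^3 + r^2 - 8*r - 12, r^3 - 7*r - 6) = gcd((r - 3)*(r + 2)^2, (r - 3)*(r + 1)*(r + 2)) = r^2 - r - 6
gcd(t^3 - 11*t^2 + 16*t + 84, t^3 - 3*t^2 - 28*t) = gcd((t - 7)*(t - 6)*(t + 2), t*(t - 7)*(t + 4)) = t - 7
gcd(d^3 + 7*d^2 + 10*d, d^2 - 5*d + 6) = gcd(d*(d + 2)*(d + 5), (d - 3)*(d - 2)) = 1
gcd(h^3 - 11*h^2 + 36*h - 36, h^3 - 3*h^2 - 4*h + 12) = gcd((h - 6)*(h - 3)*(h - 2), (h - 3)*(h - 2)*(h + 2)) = h^2 - 5*h + 6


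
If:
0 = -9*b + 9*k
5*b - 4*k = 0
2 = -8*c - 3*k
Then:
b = 0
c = -1/4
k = 0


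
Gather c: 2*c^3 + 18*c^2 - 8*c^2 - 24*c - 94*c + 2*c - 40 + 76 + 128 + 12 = 2*c^3 + 10*c^2 - 116*c + 176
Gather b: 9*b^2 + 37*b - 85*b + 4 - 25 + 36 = 9*b^2 - 48*b + 15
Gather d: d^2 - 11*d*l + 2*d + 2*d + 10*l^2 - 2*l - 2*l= d^2 + d*(4 - 11*l) + 10*l^2 - 4*l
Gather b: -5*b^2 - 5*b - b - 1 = -5*b^2 - 6*b - 1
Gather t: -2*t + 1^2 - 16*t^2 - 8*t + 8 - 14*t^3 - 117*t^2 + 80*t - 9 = -14*t^3 - 133*t^2 + 70*t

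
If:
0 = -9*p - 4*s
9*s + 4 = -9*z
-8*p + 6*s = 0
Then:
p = 0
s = 0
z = -4/9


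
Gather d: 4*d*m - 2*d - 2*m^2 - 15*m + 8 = d*(4*m - 2) - 2*m^2 - 15*m + 8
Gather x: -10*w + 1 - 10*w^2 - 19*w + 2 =-10*w^2 - 29*w + 3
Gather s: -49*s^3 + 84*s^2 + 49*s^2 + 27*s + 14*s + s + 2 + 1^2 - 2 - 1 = -49*s^3 + 133*s^2 + 42*s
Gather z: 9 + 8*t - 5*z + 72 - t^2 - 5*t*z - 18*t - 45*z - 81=-t^2 - 10*t + z*(-5*t - 50)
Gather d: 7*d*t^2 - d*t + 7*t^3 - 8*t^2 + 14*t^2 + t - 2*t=d*(7*t^2 - t) + 7*t^3 + 6*t^2 - t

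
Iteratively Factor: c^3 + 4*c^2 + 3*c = (c + 3)*(c^2 + c) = c*(c + 3)*(c + 1)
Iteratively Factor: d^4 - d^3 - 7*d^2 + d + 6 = (d - 3)*(d^3 + 2*d^2 - d - 2) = (d - 3)*(d + 2)*(d^2 - 1) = (d - 3)*(d + 1)*(d + 2)*(d - 1)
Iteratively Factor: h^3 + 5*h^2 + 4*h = (h + 1)*(h^2 + 4*h) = h*(h + 1)*(h + 4)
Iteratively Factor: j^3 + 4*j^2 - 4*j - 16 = (j + 4)*(j^2 - 4) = (j - 2)*(j + 4)*(j + 2)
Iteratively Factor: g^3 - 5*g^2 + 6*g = (g - 3)*(g^2 - 2*g) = (g - 3)*(g - 2)*(g)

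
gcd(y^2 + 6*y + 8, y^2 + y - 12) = y + 4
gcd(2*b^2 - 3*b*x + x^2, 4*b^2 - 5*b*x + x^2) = -b + x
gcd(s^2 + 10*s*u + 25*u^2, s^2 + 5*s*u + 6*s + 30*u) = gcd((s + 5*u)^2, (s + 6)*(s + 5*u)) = s + 5*u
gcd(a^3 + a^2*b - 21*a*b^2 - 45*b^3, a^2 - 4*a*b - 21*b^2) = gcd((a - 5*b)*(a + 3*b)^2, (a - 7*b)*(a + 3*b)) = a + 3*b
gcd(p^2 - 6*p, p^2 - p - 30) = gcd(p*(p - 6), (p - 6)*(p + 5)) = p - 6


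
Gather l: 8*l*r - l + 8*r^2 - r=l*(8*r - 1) + 8*r^2 - r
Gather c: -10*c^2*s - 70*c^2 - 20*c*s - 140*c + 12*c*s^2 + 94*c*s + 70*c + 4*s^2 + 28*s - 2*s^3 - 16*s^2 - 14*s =c^2*(-10*s - 70) + c*(12*s^2 + 74*s - 70) - 2*s^3 - 12*s^2 + 14*s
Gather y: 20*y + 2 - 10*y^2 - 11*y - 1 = -10*y^2 + 9*y + 1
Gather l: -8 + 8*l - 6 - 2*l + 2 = 6*l - 12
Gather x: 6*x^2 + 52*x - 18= 6*x^2 + 52*x - 18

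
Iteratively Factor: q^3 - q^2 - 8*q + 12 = (q - 2)*(q^2 + q - 6) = (q - 2)*(q + 3)*(q - 2)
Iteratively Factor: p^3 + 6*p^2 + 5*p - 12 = (p - 1)*(p^2 + 7*p + 12) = (p - 1)*(p + 4)*(p + 3)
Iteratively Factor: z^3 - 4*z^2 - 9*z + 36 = (z - 4)*(z^2 - 9) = (z - 4)*(z + 3)*(z - 3)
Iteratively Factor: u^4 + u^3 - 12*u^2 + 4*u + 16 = (u - 2)*(u^3 + 3*u^2 - 6*u - 8) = (u - 2)*(u + 4)*(u^2 - u - 2) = (u - 2)*(u + 1)*(u + 4)*(u - 2)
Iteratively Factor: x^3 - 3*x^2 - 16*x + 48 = (x - 3)*(x^2 - 16) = (x - 4)*(x - 3)*(x + 4)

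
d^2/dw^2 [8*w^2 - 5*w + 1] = 16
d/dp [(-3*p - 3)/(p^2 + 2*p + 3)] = 3*(-p^2 - 2*p + 2*(p + 1)^2 - 3)/(p^2 + 2*p + 3)^2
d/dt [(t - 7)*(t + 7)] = 2*t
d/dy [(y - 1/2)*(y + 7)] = 2*y + 13/2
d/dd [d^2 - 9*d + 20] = 2*d - 9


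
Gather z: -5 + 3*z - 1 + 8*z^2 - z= 8*z^2 + 2*z - 6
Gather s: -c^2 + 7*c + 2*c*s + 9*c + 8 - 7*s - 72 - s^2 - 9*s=-c^2 + 16*c - s^2 + s*(2*c - 16) - 64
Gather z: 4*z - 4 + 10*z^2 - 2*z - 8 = 10*z^2 + 2*z - 12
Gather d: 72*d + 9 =72*d + 9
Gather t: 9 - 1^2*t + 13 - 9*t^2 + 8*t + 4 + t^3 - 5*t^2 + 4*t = t^3 - 14*t^2 + 11*t + 26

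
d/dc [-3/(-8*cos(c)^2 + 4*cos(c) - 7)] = 12*(4*cos(c) - 1)*sin(c)/(8*cos(c)^2 - 4*cos(c) + 7)^2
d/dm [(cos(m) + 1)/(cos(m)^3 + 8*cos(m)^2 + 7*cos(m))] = (2*cos(m) + 7)*sin(m)/((cos(m) + 7)^2*cos(m)^2)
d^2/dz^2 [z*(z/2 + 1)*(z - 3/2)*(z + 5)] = 6*z^2 + 33*z/2 - 1/2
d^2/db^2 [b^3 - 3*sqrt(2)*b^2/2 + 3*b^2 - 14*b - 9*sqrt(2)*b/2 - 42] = 6*b - 3*sqrt(2) + 6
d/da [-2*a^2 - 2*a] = -4*a - 2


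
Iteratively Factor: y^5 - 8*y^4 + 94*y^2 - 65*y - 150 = (y - 2)*(y^4 - 6*y^3 - 12*y^2 + 70*y + 75) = (y - 2)*(y + 3)*(y^3 - 9*y^2 + 15*y + 25) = (y - 2)*(y + 1)*(y + 3)*(y^2 - 10*y + 25) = (y - 5)*(y - 2)*(y + 1)*(y + 3)*(y - 5)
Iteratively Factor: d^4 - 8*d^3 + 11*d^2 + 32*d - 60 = (d + 2)*(d^3 - 10*d^2 + 31*d - 30) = (d - 5)*(d + 2)*(d^2 - 5*d + 6) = (d - 5)*(d - 2)*(d + 2)*(d - 3)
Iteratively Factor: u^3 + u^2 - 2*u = (u - 1)*(u^2 + 2*u) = u*(u - 1)*(u + 2)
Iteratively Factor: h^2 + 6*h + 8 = (h + 2)*(h + 4)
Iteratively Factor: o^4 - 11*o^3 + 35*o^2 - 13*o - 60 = (o - 4)*(o^3 - 7*o^2 + 7*o + 15) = (o - 4)*(o - 3)*(o^2 - 4*o - 5) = (o - 4)*(o - 3)*(o + 1)*(o - 5)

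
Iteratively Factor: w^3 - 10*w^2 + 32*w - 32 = (w - 4)*(w^2 - 6*w + 8) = (w - 4)*(w - 2)*(w - 4)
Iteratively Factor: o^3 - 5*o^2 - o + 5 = (o - 1)*(o^2 - 4*o - 5) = (o - 1)*(o + 1)*(o - 5)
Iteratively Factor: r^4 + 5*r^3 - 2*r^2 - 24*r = (r - 2)*(r^3 + 7*r^2 + 12*r) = r*(r - 2)*(r^2 + 7*r + 12) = r*(r - 2)*(r + 3)*(r + 4)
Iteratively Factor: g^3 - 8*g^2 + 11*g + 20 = (g - 4)*(g^2 - 4*g - 5) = (g - 5)*(g - 4)*(g + 1)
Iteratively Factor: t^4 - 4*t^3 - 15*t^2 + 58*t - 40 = (t - 5)*(t^3 + t^2 - 10*t + 8) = (t - 5)*(t - 2)*(t^2 + 3*t - 4) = (t - 5)*(t - 2)*(t - 1)*(t + 4)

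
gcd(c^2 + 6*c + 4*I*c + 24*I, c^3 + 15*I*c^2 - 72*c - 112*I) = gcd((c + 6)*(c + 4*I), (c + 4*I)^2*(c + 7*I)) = c + 4*I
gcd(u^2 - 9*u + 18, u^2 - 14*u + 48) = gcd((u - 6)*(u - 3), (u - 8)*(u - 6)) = u - 6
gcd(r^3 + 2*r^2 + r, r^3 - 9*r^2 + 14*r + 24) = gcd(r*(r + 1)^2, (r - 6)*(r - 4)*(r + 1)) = r + 1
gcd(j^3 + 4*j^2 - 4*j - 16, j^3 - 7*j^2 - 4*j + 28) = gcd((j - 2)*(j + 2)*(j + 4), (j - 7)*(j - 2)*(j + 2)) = j^2 - 4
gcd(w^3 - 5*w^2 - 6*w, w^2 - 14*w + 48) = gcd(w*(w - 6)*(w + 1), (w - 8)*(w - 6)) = w - 6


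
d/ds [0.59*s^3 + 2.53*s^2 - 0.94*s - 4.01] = 1.77*s^2 + 5.06*s - 0.94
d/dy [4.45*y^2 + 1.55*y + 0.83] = 8.9*y + 1.55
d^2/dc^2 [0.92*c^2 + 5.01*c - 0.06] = 1.84000000000000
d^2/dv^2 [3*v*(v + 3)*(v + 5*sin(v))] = -15*v^2*sin(v) - 45*v*sin(v) + 60*v*cos(v) + 18*v + 30*sin(v) + 90*cos(v) + 18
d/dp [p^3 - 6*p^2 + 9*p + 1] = 3*p^2 - 12*p + 9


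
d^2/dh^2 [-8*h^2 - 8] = -16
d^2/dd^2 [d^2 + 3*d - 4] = 2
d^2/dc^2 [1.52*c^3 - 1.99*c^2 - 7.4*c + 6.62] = 9.12*c - 3.98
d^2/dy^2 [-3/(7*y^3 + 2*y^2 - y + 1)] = 6*((21*y + 2)*(7*y^3 + 2*y^2 - y + 1) - (21*y^2 + 4*y - 1)^2)/(7*y^3 + 2*y^2 - y + 1)^3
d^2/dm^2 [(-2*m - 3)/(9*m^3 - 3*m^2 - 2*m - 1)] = 2*(-486*m^5 - 1296*m^4 + 594*m^3 - 27*m^2 - 117*m + 1)/(729*m^9 - 729*m^8 - 243*m^7 + 54*m^6 + 216*m^5 + 45*m^4 - 17*m^3 - 21*m^2 - 6*m - 1)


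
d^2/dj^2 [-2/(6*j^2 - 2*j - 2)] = 2*(-9*j^2 + 3*j + (6*j - 1)^2 + 3)/(-3*j^2 + j + 1)^3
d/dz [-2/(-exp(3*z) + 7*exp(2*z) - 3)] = (28 - 6*exp(z))*exp(2*z)/(exp(3*z) - 7*exp(2*z) + 3)^2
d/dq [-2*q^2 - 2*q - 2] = -4*q - 2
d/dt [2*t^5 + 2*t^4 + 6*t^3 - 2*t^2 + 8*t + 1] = 10*t^4 + 8*t^3 + 18*t^2 - 4*t + 8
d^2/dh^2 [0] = 0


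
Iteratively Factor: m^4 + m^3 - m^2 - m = (m)*(m^3 + m^2 - m - 1) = m*(m - 1)*(m^2 + 2*m + 1) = m*(m - 1)*(m + 1)*(m + 1)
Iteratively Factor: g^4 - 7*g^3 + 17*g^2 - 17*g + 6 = (g - 1)*(g^3 - 6*g^2 + 11*g - 6) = (g - 1)^2*(g^2 - 5*g + 6) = (g - 2)*(g - 1)^2*(g - 3)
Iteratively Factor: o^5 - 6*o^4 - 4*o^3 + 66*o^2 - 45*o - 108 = (o - 4)*(o^4 - 2*o^3 - 12*o^2 + 18*o + 27) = (o - 4)*(o - 3)*(o^3 + o^2 - 9*o - 9) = (o - 4)*(o - 3)*(o + 3)*(o^2 - 2*o - 3) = (o - 4)*(o - 3)*(o + 1)*(o + 3)*(o - 3)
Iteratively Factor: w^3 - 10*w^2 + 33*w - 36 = (w - 3)*(w^2 - 7*w + 12) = (w - 3)^2*(w - 4)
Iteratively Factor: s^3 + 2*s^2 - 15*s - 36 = (s - 4)*(s^2 + 6*s + 9) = (s - 4)*(s + 3)*(s + 3)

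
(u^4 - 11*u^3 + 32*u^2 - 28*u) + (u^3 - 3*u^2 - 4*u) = u^4 - 10*u^3 + 29*u^2 - 32*u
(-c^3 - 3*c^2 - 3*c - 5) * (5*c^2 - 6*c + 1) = -5*c^5 - 9*c^4 + 2*c^3 - 10*c^2 + 27*c - 5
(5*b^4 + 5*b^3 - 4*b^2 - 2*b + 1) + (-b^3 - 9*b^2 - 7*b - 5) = 5*b^4 + 4*b^3 - 13*b^2 - 9*b - 4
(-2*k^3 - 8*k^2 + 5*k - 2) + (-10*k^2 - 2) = -2*k^3 - 18*k^2 + 5*k - 4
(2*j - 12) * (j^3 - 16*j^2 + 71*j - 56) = 2*j^4 - 44*j^3 + 334*j^2 - 964*j + 672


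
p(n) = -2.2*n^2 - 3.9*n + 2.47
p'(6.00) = -30.30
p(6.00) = -100.13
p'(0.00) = -3.90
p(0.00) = 2.47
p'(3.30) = -18.42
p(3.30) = -34.36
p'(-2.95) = 9.08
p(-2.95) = -5.17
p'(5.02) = -25.99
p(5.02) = -72.55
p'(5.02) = -25.99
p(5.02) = -72.55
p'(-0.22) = -2.93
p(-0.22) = 3.22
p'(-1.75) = 3.80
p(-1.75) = 2.56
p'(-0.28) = -2.67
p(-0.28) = 3.39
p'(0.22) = -4.87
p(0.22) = 1.51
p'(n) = -4.4*n - 3.9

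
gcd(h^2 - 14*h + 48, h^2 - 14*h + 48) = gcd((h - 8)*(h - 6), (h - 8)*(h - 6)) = h^2 - 14*h + 48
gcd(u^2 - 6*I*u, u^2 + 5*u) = u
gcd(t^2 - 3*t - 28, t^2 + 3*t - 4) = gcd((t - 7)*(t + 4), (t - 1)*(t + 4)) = t + 4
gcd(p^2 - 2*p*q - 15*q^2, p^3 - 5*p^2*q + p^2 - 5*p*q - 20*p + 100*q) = p - 5*q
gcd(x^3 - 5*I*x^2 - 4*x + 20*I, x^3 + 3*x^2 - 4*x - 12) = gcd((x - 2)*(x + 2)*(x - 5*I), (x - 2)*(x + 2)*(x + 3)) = x^2 - 4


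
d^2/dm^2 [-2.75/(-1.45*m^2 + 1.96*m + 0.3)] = (11.56375*m^2 - 15.631*m - 2.75*(2.9*m - 1.96)*(5.8*m - 3.92) - 2.3925)/(-1.45*m^2 + 1.96*m + 0.3)^3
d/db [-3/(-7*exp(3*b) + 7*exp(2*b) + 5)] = (42 - 63*exp(b))*exp(2*b)/(-7*exp(3*b) + 7*exp(2*b) + 5)^2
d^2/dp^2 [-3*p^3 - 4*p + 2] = -18*p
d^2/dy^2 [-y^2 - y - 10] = -2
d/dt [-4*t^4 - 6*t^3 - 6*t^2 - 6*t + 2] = -16*t^3 - 18*t^2 - 12*t - 6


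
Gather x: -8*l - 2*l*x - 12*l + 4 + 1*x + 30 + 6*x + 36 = -20*l + x*(7 - 2*l) + 70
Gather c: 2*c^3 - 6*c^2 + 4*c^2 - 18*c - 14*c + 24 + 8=2*c^3 - 2*c^2 - 32*c + 32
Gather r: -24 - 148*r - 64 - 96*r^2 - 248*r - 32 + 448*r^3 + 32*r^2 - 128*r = 448*r^3 - 64*r^2 - 524*r - 120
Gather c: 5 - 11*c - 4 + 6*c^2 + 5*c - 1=6*c^2 - 6*c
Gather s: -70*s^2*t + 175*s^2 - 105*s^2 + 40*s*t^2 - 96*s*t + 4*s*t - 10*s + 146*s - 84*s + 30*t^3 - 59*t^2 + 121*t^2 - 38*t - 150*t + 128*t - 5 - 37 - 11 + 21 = s^2*(70 - 70*t) + s*(40*t^2 - 92*t + 52) + 30*t^3 + 62*t^2 - 60*t - 32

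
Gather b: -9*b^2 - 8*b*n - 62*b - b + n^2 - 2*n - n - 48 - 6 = -9*b^2 + b*(-8*n - 63) + n^2 - 3*n - 54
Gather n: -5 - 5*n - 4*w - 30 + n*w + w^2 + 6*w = n*(w - 5) + w^2 + 2*w - 35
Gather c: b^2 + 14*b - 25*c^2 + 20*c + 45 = b^2 + 14*b - 25*c^2 + 20*c + 45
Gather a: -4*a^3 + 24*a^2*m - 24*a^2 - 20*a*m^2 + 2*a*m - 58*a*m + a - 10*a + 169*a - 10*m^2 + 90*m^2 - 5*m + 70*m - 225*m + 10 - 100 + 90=-4*a^3 + a^2*(24*m - 24) + a*(-20*m^2 - 56*m + 160) + 80*m^2 - 160*m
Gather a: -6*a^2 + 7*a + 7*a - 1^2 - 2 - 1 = -6*a^2 + 14*a - 4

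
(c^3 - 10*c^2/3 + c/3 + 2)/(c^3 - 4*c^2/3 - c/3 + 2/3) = (c - 3)/(c - 1)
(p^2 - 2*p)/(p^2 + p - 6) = p/(p + 3)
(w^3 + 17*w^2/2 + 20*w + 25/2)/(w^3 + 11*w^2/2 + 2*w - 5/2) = (2*w + 5)/(2*w - 1)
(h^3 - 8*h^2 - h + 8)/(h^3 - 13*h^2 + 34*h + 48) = (h - 1)/(h - 6)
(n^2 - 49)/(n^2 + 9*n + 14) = (n - 7)/(n + 2)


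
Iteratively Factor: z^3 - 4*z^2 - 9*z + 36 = (z + 3)*(z^2 - 7*z + 12) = (z - 3)*(z + 3)*(z - 4)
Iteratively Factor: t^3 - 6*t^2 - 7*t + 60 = (t - 4)*(t^2 - 2*t - 15) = (t - 4)*(t + 3)*(t - 5)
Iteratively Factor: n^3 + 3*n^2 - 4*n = (n)*(n^2 + 3*n - 4) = n*(n + 4)*(n - 1)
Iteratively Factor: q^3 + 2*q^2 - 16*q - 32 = (q - 4)*(q^2 + 6*q + 8) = (q - 4)*(q + 4)*(q + 2)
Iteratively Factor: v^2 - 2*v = (v - 2)*(v)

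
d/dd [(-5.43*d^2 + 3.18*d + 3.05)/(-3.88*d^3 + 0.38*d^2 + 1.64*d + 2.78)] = (-21.0684*d^4 + 24.6768*d^3 + 25.3884*d^2 - 32.5088*d + 3.8384)/(15.0544*d^6 - 2.9488*d^5 - 12.582*d^4 - 20.3264*d^3 + 4.8024*d^2 + 9.1184*d + 7.7284)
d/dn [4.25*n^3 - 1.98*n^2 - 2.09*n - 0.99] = 12.75*n^2 - 3.96*n - 2.09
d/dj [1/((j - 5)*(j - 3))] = 2*(4 - j)/(j^4 - 16*j^3 + 94*j^2 - 240*j + 225)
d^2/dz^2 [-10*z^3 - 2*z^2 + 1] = -60*z - 4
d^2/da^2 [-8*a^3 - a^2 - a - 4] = -48*a - 2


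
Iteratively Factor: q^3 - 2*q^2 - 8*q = (q)*(q^2 - 2*q - 8) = q*(q + 2)*(q - 4)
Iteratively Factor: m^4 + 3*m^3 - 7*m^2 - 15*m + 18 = (m + 3)*(m^3 - 7*m + 6) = (m + 3)^2*(m^2 - 3*m + 2) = (m - 2)*(m + 3)^2*(m - 1)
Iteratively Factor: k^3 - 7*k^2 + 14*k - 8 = (k - 4)*(k^2 - 3*k + 2) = (k - 4)*(k - 1)*(k - 2)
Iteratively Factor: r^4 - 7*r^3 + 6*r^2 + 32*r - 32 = (r - 1)*(r^3 - 6*r^2 + 32) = (r - 4)*(r - 1)*(r^2 - 2*r - 8) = (r - 4)*(r - 1)*(r + 2)*(r - 4)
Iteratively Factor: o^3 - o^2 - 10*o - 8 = (o + 1)*(o^2 - 2*o - 8) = (o - 4)*(o + 1)*(o + 2)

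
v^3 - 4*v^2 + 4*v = v*(v - 2)^2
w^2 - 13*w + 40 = (w - 8)*(w - 5)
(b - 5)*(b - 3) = b^2 - 8*b + 15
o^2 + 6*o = o*(o + 6)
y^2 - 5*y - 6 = (y - 6)*(y + 1)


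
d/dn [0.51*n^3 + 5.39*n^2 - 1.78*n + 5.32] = 1.53*n^2 + 10.78*n - 1.78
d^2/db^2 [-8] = 0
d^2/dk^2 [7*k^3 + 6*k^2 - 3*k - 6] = 42*k + 12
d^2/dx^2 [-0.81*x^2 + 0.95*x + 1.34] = -1.62000000000000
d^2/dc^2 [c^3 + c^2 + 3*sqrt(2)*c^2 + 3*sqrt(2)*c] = 6*c + 2 + 6*sqrt(2)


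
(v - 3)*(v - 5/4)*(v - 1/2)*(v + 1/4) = v^4 - 9*v^3/2 + 75*v^2/16 - 13*v/32 - 15/32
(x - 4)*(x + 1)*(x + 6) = x^3 + 3*x^2 - 22*x - 24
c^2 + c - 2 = (c - 1)*(c + 2)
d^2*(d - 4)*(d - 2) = d^4 - 6*d^3 + 8*d^2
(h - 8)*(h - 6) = h^2 - 14*h + 48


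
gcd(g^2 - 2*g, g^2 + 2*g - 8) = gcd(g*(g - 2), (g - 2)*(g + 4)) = g - 2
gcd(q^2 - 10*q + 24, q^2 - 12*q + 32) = q - 4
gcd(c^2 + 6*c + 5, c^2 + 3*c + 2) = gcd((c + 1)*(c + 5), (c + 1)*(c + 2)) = c + 1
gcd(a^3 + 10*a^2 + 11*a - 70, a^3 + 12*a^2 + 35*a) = a^2 + 12*a + 35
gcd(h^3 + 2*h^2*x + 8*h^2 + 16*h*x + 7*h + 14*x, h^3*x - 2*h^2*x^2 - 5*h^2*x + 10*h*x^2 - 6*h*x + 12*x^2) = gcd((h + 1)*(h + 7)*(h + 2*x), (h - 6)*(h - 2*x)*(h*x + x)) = h + 1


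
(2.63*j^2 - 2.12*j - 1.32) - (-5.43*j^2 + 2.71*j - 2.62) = 8.06*j^2 - 4.83*j + 1.3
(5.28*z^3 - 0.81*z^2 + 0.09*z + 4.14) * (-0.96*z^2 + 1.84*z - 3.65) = -5.0688*z^5 + 10.4928*z^4 - 20.8488*z^3 - 0.8523*z^2 + 7.2891*z - 15.111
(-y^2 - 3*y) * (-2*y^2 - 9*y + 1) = 2*y^4 + 15*y^3 + 26*y^2 - 3*y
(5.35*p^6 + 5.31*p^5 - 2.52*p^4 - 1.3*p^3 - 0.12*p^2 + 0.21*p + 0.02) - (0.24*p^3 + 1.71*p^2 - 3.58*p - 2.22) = 5.35*p^6 + 5.31*p^5 - 2.52*p^4 - 1.54*p^3 - 1.83*p^2 + 3.79*p + 2.24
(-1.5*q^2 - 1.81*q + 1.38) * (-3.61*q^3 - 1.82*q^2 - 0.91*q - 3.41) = 5.415*q^5 + 9.2641*q^4 - 0.3226*q^3 + 4.2505*q^2 + 4.9163*q - 4.7058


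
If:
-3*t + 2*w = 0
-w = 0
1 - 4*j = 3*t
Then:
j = 1/4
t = 0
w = 0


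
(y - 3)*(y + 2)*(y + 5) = y^3 + 4*y^2 - 11*y - 30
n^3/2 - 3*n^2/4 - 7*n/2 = n*(n/2 + 1)*(n - 7/2)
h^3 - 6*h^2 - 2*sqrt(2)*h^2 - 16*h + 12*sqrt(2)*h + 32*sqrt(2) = (h - 8)*(h + 2)*(h - 2*sqrt(2))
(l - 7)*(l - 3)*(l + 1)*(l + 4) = l^4 - 5*l^3 - 25*l^2 + 65*l + 84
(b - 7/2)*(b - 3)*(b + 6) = b^3 - b^2/2 - 57*b/2 + 63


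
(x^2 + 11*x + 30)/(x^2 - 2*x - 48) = (x + 5)/(x - 8)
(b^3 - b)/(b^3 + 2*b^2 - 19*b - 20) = b*(b - 1)/(b^2 + b - 20)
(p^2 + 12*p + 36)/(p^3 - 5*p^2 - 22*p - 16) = (p^2 + 12*p + 36)/(p^3 - 5*p^2 - 22*p - 16)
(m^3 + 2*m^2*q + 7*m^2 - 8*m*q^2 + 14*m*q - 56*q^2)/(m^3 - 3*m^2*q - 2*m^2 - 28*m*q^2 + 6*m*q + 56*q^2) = (-m^2 + 2*m*q - 7*m + 14*q)/(-m^2 + 7*m*q + 2*m - 14*q)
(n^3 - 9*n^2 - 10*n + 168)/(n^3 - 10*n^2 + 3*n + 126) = (n + 4)/(n + 3)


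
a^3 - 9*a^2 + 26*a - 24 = (a - 4)*(a - 3)*(a - 2)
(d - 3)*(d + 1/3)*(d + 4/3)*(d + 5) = d^4 + 11*d^3/3 - 101*d^2/9 - 217*d/9 - 20/3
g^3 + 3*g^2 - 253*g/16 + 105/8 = (g - 7/4)*(g - 5/4)*(g + 6)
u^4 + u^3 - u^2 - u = u*(u - 1)*(u + 1)^2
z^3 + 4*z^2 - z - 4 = (z - 1)*(z + 1)*(z + 4)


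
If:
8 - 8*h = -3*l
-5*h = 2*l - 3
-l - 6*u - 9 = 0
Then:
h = 25/31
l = -16/31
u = -263/186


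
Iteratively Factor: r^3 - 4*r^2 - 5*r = (r + 1)*(r^2 - 5*r) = (r - 5)*(r + 1)*(r)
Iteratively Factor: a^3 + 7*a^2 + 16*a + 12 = (a + 2)*(a^2 + 5*a + 6) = (a + 2)*(a + 3)*(a + 2)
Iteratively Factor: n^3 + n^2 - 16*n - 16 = (n + 4)*(n^2 - 3*n - 4) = (n - 4)*(n + 4)*(n + 1)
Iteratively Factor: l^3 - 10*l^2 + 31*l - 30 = (l - 5)*(l^2 - 5*l + 6) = (l - 5)*(l - 3)*(l - 2)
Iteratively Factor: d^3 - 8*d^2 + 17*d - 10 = (d - 1)*(d^2 - 7*d + 10) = (d - 5)*(d - 1)*(d - 2)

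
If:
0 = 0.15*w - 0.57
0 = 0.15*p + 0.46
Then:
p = -3.07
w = 3.80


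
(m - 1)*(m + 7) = m^2 + 6*m - 7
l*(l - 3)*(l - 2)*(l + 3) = l^4 - 2*l^3 - 9*l^2 + 18*l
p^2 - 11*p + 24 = (p - 8)*(p - 3)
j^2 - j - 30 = (j - 6)*(j + 5)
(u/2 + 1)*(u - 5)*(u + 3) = u^3/2 - 19*u/2 - 15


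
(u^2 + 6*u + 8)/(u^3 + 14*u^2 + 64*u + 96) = (u + 2)/(u^2 + 10*u + 24)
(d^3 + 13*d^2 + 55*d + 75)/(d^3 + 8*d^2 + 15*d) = (d + 5)/d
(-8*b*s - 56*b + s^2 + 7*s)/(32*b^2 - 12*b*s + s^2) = (s + 7)/(-4*b + s)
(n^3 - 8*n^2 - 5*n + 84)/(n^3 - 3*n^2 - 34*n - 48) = (n^2 - 11*n + 28)/(n^2 - 6*n - 16)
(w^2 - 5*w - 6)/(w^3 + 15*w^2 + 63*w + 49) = (w - 6)/(w^2 + 14*w + 49)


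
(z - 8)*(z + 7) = z^2 - z - 56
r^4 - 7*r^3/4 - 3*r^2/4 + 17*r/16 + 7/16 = (r - 7/4)*(r - 1)*(r + 1/2)^2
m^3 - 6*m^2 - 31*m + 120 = (m - 8)*(m - 3)*(m + 5)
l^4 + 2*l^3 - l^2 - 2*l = l*(l - 1)*(l + 1)*(l + 2)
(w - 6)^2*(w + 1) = w^3 - 11*w^2 + 24*w + 36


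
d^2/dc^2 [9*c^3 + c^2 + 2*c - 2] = 54*c + 2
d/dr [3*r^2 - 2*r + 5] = 6*r - 2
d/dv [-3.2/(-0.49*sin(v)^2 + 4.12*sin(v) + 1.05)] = (13.184 - 3.136*sin(v))*cos(v)/(-0.49*sin(v)^2 + 4.12*sin(v) + 1.05)^2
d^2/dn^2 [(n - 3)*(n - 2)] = 2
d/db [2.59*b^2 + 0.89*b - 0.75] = 5.18*b + 0.89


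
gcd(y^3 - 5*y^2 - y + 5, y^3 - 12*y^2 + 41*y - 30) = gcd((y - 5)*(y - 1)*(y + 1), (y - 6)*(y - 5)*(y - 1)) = y^2 - 6*y + 5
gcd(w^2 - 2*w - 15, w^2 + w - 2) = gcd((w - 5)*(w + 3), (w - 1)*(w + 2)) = 1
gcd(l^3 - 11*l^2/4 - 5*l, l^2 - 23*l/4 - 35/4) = l + 5/4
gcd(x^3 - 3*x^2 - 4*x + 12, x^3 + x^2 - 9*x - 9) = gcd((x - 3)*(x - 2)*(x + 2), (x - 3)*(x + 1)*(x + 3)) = x - 3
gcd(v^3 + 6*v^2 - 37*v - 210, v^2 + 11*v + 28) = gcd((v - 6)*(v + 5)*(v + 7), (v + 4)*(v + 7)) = v + 7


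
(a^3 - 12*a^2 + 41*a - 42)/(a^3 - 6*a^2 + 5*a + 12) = (a^2 - 9*a + 14)/(a^2 - 3*a - 4)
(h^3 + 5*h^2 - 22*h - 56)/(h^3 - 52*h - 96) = (h^2 + 3*h - 28)/(h^2 - 2*h - 48)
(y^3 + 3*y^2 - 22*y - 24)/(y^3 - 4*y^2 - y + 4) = (y + 6)/(y - 1)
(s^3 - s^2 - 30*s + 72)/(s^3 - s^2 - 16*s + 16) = (s^2 + 3*s - 18)/(s^2 + 3*s - 4)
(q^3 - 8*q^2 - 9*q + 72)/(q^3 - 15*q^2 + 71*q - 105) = (q^2 - 5*q - 24)/(q^2 - 12*q + 35)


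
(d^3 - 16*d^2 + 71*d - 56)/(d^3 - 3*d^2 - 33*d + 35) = (d - 8)/(d + 5)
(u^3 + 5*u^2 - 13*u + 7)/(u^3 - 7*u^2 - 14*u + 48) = (u^3 + 5*u^2 - 13*u + 7)/(u^3 - 7*u^2 - 14*u + 48)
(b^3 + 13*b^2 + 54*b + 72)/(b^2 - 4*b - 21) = (b^2 + 10*b + 24)/(b - 7)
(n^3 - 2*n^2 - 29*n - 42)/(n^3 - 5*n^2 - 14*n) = (n + 3)/n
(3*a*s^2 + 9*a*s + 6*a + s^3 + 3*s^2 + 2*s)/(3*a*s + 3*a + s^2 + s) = s + 2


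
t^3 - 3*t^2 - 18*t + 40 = (t - 5)*(t - 2)*(t + 4)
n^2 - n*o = n*(n - o)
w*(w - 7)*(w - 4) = w^3 - 11*w^2 + 28*w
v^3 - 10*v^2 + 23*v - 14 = (v - 7)*(v - 2)*(v - 1)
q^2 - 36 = (q - 6)*(q + 6)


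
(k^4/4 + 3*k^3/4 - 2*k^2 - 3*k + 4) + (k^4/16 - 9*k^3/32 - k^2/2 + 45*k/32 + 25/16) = 5*k^4/16 + 15*k^3/32 - 5*k^2/2 - 51*k/32 + 89/16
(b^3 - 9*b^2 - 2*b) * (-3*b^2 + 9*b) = -3*b^5 + 36*b^4 - 75*b^3 - 18*b^2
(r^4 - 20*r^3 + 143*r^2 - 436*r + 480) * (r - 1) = r^5 - 21*r^4 + 163*r^3 - 579*r^2 + 916*r - 480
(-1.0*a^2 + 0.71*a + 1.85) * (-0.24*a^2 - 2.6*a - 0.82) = 0.24*a^4 + 2.4296*a^3 - 1.47*a^2 - 5.3922*a - 1.517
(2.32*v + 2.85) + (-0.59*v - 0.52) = 1.73*v + 2.33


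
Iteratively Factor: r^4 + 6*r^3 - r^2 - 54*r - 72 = (r + 4)*(r^3 + 2*r^2 - 9*r - 18) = (r + 2)*(r + 4)*(r^2 - 9) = (r - 3)*(r + 2)*(r + 4)*(r + 3)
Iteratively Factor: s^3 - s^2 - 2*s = (s)*(s^2 - s - 2) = s*(s - 2)*(s + 1)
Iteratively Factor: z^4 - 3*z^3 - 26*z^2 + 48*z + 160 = (z + 4)*(z^3 - 7*z^2 + 2*z + 40) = (z + 2)*(z + 4)*(z^2 - 9*z + 20) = (z - 5)*(z + 2)*(z + 4)*(z - 4)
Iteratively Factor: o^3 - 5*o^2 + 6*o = (o)*(o^2 - 5*o + 6) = o*(o - 2)*(o - 3)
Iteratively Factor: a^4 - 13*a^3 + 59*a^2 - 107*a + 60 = (a - 4)*(a^3 - 9*a^2 + 23*a - 15) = (a - 4)*(a - 3)*(a^2 - 6*a + 5) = (a - 4)*(a - 3)*(a - 1)*(a - 5)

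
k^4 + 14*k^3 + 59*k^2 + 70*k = k*(k + 2)*(k + 5)*(k + 7)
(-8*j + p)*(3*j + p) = -24*j^2 - 5*j*p + p^2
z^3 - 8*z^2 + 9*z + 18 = (z - 6)*(z - 3)*(z + 1)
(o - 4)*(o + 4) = o^2 - 16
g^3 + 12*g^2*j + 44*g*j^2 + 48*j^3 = (g + 2*j)*(g + 4*j)*(g + 6*j)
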